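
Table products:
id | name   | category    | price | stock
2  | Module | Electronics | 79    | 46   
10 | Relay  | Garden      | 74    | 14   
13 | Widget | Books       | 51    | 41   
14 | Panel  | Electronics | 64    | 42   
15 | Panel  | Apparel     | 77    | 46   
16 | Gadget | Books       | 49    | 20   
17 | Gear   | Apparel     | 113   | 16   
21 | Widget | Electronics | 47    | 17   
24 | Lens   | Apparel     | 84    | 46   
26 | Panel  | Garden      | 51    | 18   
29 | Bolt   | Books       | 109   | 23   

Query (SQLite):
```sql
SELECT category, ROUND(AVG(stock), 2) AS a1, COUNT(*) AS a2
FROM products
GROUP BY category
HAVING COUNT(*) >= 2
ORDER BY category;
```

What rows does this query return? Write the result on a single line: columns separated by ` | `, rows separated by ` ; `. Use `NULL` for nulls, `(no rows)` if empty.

Apparel | 36 | 3 ; Books | 28 | 3 ; Electronics | 35 | 3 ; Garden | 16 | 2

Group products by category.
Per group compute: ROUND(AVG(stock), 2), COUNT(*).
HAVING: drop groups with fewer than 2 rows.
  Apparel: ids {15, 17, 24} → ROUND(AVG(stock), 2)=36, COUNT(*)=3
  Books: ids {13, 16, 29} → ROUND(AVG(stock), 2)=28, COUNT(*)=3
  Electronics: ids {2, 14, 21} → ROUND(AVG(stock), 2)=35, COUNT(*)=3
  Garden: ids {10, 26} → ROUND(AVG(stock), 2)=16, COUNT(*)=2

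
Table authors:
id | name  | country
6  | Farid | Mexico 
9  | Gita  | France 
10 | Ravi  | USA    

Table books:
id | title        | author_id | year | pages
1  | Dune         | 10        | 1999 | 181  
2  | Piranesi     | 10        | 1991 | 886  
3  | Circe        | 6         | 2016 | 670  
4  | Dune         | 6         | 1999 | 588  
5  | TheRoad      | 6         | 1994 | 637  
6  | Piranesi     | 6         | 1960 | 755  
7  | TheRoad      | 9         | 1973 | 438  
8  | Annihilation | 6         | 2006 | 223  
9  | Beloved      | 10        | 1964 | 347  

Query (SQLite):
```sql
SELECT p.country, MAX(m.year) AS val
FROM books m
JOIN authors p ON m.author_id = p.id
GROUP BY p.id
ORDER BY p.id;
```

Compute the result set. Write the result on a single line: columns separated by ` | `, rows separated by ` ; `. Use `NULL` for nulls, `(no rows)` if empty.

Mexico | 2016 ; France | 1973 ; USA | 1999

Join each books row to its authors via author_id.
Group joined rows by authors.id; compute MAX(m.year) per group.
  6: ids {3, 4, 5, 6, 8} → MAX(m.year)=2016
  9: ids {7} → MAX(m.year)=1973
  10: ids {1, 2, 9} → MAX(m.year)=1999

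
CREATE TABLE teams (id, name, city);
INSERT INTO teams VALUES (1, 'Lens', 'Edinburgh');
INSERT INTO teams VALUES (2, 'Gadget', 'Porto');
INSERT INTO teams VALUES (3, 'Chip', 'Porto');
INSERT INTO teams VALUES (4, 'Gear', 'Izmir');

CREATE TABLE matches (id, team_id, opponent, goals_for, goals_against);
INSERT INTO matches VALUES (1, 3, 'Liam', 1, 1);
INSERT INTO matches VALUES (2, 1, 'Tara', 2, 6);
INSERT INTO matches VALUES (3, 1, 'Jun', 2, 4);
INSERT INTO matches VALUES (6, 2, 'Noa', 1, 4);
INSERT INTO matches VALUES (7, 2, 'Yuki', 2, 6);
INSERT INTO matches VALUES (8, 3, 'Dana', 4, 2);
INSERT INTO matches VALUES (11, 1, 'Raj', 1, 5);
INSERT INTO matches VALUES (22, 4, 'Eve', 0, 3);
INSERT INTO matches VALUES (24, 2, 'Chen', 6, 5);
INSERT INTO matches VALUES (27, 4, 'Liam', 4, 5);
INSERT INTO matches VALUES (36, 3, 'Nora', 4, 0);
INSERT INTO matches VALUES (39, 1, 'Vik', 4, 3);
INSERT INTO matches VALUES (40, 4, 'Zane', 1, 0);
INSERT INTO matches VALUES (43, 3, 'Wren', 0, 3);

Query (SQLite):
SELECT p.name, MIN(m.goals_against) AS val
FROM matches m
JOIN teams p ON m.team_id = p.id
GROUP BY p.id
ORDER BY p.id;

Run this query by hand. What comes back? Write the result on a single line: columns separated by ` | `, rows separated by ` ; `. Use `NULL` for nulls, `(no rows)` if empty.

Lens | 3 ; Gadget | 4 ; Chip | 0 ; Gear | 0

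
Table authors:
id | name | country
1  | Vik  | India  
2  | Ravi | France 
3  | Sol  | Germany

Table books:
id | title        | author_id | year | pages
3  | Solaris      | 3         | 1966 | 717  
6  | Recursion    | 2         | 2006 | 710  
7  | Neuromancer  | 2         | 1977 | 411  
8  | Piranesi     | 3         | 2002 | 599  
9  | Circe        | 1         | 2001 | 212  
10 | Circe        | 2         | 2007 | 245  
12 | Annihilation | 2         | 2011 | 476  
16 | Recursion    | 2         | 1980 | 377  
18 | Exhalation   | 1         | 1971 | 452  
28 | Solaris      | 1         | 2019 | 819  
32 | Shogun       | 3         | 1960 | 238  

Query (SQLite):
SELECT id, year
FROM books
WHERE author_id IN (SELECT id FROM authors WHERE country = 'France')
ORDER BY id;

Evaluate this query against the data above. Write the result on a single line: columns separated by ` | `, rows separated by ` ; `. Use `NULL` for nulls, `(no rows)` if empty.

6 | 2006 ; 7 | 1977 ; 10 | 2007 ; 12 | 2011 ; 16 | 1980

Inner query: authors.id where country = 'France'.
Outer: keep books rows whose author_id is in that set.
Inner query → {2}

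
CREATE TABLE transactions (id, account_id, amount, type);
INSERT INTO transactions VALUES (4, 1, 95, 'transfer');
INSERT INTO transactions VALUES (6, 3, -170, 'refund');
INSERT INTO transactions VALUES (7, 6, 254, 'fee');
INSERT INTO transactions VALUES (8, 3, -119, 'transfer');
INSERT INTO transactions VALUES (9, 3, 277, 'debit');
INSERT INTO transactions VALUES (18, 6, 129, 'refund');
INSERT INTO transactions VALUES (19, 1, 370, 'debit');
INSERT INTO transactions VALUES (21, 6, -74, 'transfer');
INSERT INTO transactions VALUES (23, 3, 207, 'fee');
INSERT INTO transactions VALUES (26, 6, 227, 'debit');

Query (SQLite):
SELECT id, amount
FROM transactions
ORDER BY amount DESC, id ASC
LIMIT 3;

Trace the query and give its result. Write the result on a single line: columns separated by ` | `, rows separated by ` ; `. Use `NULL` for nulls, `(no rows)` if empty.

19 | 370 ; 9 | 277 ; 7 | 254

Sort by amount desc, tiebreak id asc: (370, id=19), (277, id=9), (254, id=7), (227, id=26), (207, id=23), (129, id=18) …. Take first 3.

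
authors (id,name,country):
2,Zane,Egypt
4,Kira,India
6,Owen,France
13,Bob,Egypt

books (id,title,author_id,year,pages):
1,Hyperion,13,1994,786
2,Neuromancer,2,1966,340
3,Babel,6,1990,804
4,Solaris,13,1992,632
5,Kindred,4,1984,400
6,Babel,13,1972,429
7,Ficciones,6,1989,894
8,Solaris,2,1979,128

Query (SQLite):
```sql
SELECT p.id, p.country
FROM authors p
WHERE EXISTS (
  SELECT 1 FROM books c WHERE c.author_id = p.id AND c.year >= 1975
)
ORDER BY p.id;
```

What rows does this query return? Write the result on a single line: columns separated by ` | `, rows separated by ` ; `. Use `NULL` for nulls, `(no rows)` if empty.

For each authors row, check whether any books with matching author_id has year >= 1975.
Keep rows where that is true.

2 | Egypt ; 4 | India ; 6 | France ; 13 | Egypt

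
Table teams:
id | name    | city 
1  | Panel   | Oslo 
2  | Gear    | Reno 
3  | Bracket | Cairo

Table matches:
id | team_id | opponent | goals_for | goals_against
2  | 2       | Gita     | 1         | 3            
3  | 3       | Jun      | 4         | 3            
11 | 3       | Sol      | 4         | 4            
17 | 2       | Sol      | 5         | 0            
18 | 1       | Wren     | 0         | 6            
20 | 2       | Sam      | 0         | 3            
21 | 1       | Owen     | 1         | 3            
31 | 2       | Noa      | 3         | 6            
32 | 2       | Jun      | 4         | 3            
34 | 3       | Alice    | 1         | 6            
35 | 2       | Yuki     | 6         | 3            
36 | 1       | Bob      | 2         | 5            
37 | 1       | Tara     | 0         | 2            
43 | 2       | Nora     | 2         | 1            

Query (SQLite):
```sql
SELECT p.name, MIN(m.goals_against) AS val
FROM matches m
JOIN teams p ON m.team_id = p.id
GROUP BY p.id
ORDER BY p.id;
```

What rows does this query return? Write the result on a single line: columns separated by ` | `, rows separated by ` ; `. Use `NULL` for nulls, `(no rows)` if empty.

Join each matches row to its teams via team_id.
Group joined rows by teams.id; compute MIN(m.goals_against) per group.
  1: ids {18, 21, 36, 37} → MIN(m.goals_against)=2
  2: ids {2, 17, 20, 31, 32, 35, 43} → MIN(m.goals_against)=0
  3: ids {3, 11, 34} → MIN(m.goals_against)=3

Panel | 2 ; Gear | 0 ; Bracket | 3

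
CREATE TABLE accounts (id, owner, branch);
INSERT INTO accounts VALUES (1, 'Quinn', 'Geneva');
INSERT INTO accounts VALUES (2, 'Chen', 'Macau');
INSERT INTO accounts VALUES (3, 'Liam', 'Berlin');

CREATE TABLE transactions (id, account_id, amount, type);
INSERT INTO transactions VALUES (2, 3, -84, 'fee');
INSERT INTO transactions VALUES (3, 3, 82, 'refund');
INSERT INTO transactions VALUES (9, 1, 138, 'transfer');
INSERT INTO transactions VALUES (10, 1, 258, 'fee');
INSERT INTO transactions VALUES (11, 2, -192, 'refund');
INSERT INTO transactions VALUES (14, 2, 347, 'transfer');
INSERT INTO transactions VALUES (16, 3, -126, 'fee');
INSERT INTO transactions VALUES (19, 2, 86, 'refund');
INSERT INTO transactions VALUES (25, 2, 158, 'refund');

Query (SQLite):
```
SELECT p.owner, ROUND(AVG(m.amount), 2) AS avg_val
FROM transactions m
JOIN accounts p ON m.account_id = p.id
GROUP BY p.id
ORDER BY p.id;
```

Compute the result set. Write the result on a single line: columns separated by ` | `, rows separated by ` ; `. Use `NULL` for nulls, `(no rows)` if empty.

Quinn | 198 ; Chen | 99.75 ; Liam | -42.67

Join each transactions row to its accounts via account_id.
Group joined rows by accounts.id; compute ROUND(AVG(m.amount), 2) per group.
  1: ids {9, 10} → ROUND(AVG(m.amount), 2)=198
  2: ids {11, 14, 19, 25} → ROUND(AVG(m.amount), 2)=99.75
  3: ids {2, 3, 16} → ROUND(AVG(m.amount), 2)=-42.67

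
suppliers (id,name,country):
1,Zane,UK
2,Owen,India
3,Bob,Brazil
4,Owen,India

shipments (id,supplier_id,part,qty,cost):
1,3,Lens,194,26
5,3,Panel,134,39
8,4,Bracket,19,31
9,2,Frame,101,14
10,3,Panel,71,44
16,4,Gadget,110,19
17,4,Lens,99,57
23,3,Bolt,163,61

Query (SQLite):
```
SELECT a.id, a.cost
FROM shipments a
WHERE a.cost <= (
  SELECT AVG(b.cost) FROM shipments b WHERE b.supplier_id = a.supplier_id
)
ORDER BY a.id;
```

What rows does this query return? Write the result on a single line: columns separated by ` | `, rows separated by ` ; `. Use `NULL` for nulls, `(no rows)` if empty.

1 | 26 ; 5 | 39 ; 8 | 31 ; 9 | 14 ; 16 | 19

For each shipments row a, compute AVG(cost) over rows sharing a.supplier_id.
Keep row a if a.cost <= that per-group AVG.
  supplier_id=2: AVG(cost) = 14.0
  supplier_id=3: AVG(cost) = 42.5
  supplier_id=4: AVG(cost) = 35.666667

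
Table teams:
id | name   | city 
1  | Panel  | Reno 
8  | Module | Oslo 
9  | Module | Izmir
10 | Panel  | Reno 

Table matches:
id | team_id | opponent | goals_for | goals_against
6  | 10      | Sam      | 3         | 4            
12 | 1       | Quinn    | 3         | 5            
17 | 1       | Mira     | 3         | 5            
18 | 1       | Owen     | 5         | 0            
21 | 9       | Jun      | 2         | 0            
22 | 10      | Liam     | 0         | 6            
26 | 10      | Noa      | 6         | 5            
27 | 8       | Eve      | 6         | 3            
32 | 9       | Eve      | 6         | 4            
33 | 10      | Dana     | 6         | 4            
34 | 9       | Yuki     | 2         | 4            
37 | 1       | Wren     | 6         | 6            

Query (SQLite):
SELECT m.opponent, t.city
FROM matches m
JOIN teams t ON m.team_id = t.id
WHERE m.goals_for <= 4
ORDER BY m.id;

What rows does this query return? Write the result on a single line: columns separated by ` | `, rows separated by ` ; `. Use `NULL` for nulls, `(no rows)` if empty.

Each matches row matches the teams row where team_id = teams.id.
Then keep rows with m.goals_for <= 4.

Sam | Reno ; Quinn | Reno ; Mira | Reno ; Jun | Izmir ; Liam | Reno ; Yuki | Izmir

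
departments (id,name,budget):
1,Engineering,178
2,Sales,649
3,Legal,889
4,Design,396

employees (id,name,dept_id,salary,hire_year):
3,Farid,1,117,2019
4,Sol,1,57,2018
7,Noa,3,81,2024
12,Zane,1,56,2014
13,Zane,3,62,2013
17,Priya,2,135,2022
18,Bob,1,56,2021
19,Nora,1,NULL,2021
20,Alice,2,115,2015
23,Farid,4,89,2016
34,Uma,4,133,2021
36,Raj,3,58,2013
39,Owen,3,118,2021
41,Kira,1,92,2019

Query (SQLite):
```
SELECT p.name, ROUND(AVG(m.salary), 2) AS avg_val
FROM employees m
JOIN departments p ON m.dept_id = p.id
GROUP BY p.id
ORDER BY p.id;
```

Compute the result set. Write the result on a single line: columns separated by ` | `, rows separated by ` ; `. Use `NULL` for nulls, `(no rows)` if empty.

Engineering | 75.6 ; Sales | 125 ; Legal | 79.75 ; Design | 111

Join each employees row to its departments via dept_id.
Group joined rows by departments.id; compute ROUND(AVG(m.salary), 2) per group.
  1: ids {3, 4, 12, 18, 19, 41} → ROUND(AVG(m.salary), 2)=75.6
  2: ids {17, 20} → ROUND(AVG(m.salary), 2)=125
  3: ids {7, 13, 36, 39} → ROUND(AVG(m.salary), 2)=79.75
  4: ids {23, 34} → ROUND(AVG(m.salary), 2)=111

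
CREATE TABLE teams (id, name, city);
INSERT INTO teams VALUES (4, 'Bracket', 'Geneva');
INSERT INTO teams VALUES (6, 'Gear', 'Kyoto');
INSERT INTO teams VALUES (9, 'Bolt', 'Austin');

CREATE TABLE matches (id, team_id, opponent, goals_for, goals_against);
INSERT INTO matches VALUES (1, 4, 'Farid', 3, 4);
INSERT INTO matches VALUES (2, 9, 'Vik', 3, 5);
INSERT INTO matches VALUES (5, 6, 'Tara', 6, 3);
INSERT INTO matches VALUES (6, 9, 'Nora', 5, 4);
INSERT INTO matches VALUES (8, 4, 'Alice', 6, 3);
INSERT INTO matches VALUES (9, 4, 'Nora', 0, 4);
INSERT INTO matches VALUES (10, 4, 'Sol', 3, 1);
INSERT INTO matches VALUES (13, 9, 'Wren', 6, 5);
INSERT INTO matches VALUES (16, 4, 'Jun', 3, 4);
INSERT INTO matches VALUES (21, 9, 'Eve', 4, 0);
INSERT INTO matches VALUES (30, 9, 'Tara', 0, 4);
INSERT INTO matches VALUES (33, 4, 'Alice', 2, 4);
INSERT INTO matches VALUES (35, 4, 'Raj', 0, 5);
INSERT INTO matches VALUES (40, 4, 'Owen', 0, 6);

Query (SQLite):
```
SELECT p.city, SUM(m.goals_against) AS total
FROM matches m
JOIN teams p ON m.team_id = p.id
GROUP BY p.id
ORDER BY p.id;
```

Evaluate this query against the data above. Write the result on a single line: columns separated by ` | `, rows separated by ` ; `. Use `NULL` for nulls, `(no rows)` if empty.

Join each matches row to its teams via team_id.
Group joined rows by teams.id; compute SUM(m.goals_against) per group.
  4: ids {1, 8, 9, 10, 16, 33, 35, 40} → SUM(m.goals_against)=31
  6: ids {5} → SUM(m.goals_against)=3
  9: ids {2, 6, 13, 21, 30} → SUM(m.goals_against)=18

Geneva | 31 ; Kyoto | 3 ; Austin | 18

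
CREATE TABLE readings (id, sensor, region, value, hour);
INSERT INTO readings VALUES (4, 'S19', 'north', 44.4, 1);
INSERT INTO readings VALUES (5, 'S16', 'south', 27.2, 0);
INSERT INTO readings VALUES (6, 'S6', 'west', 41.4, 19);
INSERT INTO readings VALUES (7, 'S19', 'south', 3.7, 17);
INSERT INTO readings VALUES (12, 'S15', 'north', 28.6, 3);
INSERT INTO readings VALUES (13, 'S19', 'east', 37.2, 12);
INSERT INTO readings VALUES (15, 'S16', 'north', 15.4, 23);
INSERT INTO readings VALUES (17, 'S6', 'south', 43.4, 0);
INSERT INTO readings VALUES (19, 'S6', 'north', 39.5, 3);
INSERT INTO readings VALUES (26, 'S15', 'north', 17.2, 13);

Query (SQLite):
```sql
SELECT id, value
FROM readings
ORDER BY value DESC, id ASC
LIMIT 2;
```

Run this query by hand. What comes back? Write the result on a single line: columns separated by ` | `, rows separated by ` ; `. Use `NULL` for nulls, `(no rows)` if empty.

4 | 44.4 ; 17 | 43.4

Sort by value desc, tiebreak id asc: (44.4, id=4), (43.4, id=17), (41.4, id=6), (39.5, id=19), (37.2, id=13) …. Take first 2.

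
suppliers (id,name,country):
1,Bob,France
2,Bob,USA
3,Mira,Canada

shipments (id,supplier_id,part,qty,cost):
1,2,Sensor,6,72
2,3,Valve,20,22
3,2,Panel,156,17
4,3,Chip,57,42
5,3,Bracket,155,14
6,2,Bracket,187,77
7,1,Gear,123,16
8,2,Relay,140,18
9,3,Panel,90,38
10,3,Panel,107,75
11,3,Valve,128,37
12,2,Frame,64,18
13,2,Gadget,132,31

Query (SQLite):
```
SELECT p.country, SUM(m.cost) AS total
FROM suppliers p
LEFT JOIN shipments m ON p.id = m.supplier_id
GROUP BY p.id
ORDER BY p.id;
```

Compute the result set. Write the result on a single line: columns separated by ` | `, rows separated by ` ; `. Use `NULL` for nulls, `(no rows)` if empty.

LEFT JOIN keeps every suppliers row; unmatched ones get NULL for shipments columns.
Group by suppliers.id and compute SUM(m.cost). SUM over an all-NULL group is NULL.
  1: ids {7} → SUM(m.cost)=16
  2: ids {1, 3, 6, 8, 12, 13} → SUM(m.cost)=233
  3: ids {2, 4, 5, 9, 10, 11} → SUM(m.cost)=228

France | 16 ; USA | 233 ; Canada | 228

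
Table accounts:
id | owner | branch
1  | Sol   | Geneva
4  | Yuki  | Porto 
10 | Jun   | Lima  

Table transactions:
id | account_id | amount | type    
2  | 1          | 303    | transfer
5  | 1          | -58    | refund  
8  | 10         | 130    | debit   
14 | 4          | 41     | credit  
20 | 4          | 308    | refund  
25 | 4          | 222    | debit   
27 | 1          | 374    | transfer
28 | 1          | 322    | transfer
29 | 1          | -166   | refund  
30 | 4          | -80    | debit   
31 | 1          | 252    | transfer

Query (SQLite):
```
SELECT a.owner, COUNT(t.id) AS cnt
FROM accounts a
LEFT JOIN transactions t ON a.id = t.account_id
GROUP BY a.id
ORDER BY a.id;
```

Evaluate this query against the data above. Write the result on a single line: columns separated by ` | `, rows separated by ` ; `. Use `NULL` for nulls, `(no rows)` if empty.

LEFT JOIN keeps every accounts row; unmatched ones get NULL for transactions columns.
Group by accounts.id and compute COUNT(t.id). COUNT(col) of an all-NULL group is 0.
  1: ids {2, 5, 27, 28, 29, 31} → COUNT(t.id)=6
  4: ids {14, 20, 25, 30} → COUNT(t.id)=4
  10: ids {8} → COUNT(t.id)=1

Sol | 6 ; Yuki | 4 ; Jun | 1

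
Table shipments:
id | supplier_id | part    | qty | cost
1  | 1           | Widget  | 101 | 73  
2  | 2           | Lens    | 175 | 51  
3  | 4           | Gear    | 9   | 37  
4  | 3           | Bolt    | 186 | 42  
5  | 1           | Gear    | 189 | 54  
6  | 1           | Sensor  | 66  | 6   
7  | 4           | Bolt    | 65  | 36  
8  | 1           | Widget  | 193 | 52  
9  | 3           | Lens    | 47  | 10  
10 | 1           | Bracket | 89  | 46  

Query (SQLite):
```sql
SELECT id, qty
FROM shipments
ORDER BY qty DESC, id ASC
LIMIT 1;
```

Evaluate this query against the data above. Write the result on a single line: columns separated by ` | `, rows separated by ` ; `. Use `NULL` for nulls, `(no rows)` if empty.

8 | 193

Sort by qty desc, tiebreak id asc: (193, id=8), (189, id=5), (186, id=4), (175, id=2) …. Take first 1.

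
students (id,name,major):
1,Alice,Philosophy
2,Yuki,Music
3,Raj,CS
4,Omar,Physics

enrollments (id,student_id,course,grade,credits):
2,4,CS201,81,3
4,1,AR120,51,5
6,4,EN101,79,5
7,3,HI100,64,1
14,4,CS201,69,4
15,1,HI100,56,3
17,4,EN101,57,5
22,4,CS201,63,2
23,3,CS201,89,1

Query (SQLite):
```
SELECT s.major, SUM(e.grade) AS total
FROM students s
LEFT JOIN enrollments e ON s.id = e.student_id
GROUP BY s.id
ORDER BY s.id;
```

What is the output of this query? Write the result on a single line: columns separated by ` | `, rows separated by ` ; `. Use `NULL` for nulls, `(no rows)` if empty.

LEFT JOIN keeps every students row; unmatched ones get NULL for enrollments columns.
Group by students.id and compute SUM(e.grade). SUM over an all-NULL group is NULL.
  1: ids {4, 15} → SUM(e.grade)=107
  2: ids {—} → SUM(e.grade)=NULL
  3: ids {7, 23} → SUM(e.grade)=153
  4: ids {2, 6, 14, 17, 22} → SUM(e.grade)=349

Philosophy | 107 ; Music | NULL ; CS | 153 ; Physics | 349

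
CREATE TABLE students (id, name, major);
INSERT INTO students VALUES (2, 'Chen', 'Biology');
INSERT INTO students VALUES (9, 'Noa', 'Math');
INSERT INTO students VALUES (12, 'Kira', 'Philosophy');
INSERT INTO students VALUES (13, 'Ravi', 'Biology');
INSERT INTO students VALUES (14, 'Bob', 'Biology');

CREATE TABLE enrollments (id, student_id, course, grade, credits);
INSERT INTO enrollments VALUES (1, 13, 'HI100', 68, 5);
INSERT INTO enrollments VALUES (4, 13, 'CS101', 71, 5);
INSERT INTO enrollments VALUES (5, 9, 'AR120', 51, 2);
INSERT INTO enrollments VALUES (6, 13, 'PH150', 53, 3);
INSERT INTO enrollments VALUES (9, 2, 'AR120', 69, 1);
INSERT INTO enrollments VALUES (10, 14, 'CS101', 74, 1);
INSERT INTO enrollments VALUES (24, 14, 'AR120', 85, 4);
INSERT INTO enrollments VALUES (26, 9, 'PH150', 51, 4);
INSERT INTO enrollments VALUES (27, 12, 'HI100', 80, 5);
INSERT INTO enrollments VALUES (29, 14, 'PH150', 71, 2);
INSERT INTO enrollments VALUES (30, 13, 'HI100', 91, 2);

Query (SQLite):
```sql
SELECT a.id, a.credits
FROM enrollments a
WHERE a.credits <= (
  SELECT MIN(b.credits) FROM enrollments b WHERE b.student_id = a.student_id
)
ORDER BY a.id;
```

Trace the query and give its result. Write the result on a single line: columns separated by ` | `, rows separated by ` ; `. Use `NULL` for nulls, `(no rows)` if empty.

5 | 2 ; 9 | 1 ; 10 | 1 ; 27 | 5 ; 30 | 2

For each enrollments row a, compute MIN(credits) over rows sharing a.student_id.
Keep row a if a.credits <= that per-group MIN.
  student_id=2: MIN(credits) = 1
  student_id=9: MIN(credits) = 2
  student_id=12: MIN(credits) = 5
  student_id=13: MIN(credits) = 2
  student_id=14: MIN(credits) = 1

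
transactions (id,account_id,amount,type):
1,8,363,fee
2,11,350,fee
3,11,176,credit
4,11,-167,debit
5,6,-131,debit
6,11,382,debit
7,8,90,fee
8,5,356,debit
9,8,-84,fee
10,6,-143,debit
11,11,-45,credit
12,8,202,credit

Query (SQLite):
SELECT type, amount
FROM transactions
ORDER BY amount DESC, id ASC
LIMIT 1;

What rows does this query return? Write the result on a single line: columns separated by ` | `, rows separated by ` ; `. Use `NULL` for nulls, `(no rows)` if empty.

debit | 382

Sort by amount desc, tiebreak id asc: (382, id=6), (363, id=1), (356, id=8), (350, id=2) …. Take first 1.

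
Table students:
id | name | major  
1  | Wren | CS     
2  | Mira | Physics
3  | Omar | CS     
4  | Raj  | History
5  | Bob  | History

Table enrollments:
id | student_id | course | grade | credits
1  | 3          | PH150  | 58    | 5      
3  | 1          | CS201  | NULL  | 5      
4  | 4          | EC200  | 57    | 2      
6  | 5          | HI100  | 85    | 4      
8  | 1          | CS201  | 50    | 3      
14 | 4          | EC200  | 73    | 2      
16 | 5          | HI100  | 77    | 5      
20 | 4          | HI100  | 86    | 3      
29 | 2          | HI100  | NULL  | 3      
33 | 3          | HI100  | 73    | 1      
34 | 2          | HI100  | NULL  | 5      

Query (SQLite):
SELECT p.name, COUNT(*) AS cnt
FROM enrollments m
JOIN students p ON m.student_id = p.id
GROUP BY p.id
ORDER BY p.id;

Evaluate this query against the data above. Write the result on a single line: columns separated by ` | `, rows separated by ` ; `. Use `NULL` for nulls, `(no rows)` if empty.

Join each enrollments row to its students via student_id.
Group joined rows by students.id; compute COUNT(*) per group.
  1: ids {3, 8} → COUNT(*)=2
  2: ids {29, 34} → COUNT(*)=2
  3: ids {1, 33} → COUNT(*)=2
  4: ids {4, 14, 20} → COUNT(*)=3
  5: ids {6, 16} → COUNT(*)=2

Wren | 2 ; Mira | 2 ; Omar | 2 ; Raj | 3 ; Bob | 2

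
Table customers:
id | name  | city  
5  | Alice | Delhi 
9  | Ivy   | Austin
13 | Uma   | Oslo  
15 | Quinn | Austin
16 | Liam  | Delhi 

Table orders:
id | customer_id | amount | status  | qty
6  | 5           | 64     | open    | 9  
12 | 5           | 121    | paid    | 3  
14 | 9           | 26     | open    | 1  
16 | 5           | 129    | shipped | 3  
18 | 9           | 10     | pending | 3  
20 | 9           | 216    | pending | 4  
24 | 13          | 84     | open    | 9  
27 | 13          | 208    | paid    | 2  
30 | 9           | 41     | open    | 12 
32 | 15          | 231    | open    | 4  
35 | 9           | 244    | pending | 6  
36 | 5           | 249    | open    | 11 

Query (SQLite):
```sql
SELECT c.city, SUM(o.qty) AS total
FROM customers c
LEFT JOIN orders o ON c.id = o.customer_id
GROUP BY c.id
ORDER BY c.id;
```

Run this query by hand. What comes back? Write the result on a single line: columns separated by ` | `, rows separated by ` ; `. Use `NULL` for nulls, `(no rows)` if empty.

Delhi | 26 ; Austin | 26 ; Oslo | 11 ; Austin | 4 ; Delhi | NULL

LEFT JOIN keeps every customers row; unmatched ones get NULL for orders columns.
Group by customers.id and compute SUM(o.qty). SUM over an all-NULL group is NULL.
  5: ids {6, 12, 16, 36} → SUM(o.qty)=26
  9: ids {14, 18, 20, 30, 35} → SUM(o.qty)=26
  13: ids {24, 27} → SUM(o.qty)=11
  15: ids {32} → SUM(o.qty)=4
  16: ids {—} → SUM(o.qty)=NULL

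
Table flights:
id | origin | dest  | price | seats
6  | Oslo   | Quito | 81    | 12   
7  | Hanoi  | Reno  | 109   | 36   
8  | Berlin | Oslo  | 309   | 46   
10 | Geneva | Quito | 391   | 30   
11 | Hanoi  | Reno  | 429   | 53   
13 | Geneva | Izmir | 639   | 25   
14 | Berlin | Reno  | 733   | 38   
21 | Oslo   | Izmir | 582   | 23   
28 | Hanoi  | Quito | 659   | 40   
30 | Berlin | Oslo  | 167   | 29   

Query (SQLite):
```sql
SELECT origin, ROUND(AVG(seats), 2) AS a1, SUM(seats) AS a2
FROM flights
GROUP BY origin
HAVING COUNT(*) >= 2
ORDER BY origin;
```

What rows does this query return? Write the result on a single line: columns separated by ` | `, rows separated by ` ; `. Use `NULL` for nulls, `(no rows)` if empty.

Group flights by origin.
Per group compute: ROUND(AVG(seats), 2), SUM(seats).
HAVING: drop groups with fewer than 2 rows.
  Berlin: ids {8, 14, 30} → ROUND(AVG(seats), 2)=37.67, SUM(seats)=113
  Geneva: ids {10, 13} → ROUND(AVG(seats), 2)=27.5, SUM(seats)=55
  Hanoi: ids {7, 11, 28} → ROUND(AVG(seats), 2)=43, SUM(seats)=129
  Oslo: ids {6, 21} → ROUND(AVG(seats), 2)=17.5, SUM(seats)=35

Berlin | 37.67 | 113 ; Geneva | 27.5 | 55 ; Hanoi | 43 | 129 ; Oslo | 17.5 | 35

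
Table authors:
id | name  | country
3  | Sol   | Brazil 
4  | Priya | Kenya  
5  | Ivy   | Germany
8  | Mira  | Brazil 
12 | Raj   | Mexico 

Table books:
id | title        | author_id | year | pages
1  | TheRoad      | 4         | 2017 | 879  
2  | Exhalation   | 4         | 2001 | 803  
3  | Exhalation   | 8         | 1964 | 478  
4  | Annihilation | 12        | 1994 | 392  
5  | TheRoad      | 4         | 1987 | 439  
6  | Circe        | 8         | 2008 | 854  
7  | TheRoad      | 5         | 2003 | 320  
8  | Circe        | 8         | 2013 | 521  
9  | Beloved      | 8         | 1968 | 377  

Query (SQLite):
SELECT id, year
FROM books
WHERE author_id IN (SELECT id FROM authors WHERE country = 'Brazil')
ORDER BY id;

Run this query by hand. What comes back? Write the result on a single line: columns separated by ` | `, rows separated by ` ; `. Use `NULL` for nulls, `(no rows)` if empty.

Inner query: authors.id where country = 'Brazil'.
Outer: keep books rows whose author_id is in that set.
Inner query → {3, 8}

3 | 1964 ; 6 | 2008 ; 8 | 2013 ; 9 | 1968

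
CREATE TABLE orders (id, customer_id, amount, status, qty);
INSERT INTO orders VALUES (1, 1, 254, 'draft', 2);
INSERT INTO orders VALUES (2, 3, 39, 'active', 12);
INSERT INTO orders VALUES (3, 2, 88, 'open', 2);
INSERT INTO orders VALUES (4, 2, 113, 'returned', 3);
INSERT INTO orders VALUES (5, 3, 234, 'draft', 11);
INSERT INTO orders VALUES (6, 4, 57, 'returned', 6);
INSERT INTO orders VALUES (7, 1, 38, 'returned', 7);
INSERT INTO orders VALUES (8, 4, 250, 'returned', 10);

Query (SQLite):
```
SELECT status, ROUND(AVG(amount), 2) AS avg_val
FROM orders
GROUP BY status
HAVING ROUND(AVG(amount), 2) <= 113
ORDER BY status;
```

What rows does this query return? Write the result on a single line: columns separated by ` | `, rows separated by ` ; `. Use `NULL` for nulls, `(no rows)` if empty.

active | 39 ; open | 88

Partition orders by status; compute ROUND(AVG(amount), 2) within each group.
HAVING: keep groups where ROUND(AVG(amount), 2) <= 113.
  active: ids {2} → ROUND(AVG(amount), 2)=39
  draft: ids {1, 5} → ROUND(AVG(amount), 2)=244
  open: ids {3} → ROUND(AVG(amount), 2)=88
  returned: ids {4, 6, 7, 8} → ROUND(AVG(amount), 2)=114.5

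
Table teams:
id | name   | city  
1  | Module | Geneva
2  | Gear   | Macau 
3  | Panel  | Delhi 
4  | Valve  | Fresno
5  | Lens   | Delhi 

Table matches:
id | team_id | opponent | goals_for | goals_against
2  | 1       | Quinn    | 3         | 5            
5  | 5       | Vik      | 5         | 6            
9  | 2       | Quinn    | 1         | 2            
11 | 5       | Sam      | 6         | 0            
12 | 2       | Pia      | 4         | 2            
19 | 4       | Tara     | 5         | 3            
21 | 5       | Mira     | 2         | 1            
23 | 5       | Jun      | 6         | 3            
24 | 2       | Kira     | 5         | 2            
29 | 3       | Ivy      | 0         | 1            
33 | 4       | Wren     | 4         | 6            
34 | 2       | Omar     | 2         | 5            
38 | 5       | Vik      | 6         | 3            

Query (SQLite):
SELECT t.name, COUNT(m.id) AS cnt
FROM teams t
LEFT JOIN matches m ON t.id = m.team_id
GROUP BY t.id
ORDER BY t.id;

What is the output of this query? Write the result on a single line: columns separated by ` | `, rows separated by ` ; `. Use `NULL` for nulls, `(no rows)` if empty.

LEFT JOIN keeps every teams row; unmatched ones get NULL for matches columns.
Group by teams.id and compute COUNT(m.id). COUNT(col) of an all-NULL group is 0.
  1: ids {2} → COUNT(m.id)=1
  2: ids {9, 12, 24, 34} → COUNT(m.id)=4
  3: ids {29} → COUNT(m.id)=1
  4: ids {19, 33} → COUNT(m.id)=2
  5: ids {5, 11, 21, 23, 38} → COUNT(m.id)=5

Module | 1 ; Gear | 4 ; Panel | 1 ; Valve | 2 ; Lens | 5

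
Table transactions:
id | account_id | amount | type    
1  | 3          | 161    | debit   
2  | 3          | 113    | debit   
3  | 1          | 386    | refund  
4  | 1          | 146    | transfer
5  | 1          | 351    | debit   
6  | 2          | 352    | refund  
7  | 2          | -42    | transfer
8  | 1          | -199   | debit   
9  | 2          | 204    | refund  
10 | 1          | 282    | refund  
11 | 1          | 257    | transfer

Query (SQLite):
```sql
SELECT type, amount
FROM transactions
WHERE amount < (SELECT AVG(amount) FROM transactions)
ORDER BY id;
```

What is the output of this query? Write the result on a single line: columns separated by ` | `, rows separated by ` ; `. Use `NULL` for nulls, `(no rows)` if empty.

debit | 161 ; debit | 113 ; transfer | 146 ; transfer | -42 ; debit | -199

Scalar subquery: AVG(amount) over all transactions rows = 182.818182 (≈; comparison uses full precision).
Keep rows where amount < that value.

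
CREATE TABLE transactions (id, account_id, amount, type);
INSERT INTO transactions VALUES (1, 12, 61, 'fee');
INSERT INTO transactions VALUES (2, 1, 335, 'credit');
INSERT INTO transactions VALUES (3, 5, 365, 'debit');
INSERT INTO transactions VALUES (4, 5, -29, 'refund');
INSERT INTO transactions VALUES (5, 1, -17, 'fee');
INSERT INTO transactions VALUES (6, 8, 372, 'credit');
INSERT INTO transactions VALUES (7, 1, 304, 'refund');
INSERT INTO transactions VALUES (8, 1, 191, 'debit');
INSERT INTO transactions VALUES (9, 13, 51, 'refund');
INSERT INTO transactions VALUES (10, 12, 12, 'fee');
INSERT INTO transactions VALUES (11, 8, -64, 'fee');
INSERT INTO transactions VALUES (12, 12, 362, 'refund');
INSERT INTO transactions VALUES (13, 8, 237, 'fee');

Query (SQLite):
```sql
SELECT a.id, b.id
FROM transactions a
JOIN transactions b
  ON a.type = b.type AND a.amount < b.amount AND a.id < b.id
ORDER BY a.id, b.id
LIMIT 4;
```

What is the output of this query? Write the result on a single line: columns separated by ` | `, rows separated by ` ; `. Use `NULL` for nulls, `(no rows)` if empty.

Pairs (a,b) with same type, a.amount < b.amount, a.id < b.id.
type groups: credit:{2,6} debit:{3,8} fee:{1,5,10,11,13} refund:{4,7,9,12}
Ordered by (a.id, b.id); first 4.

1 | 13 ; 2 | 6 ; 4 | 7 ; 4 | 9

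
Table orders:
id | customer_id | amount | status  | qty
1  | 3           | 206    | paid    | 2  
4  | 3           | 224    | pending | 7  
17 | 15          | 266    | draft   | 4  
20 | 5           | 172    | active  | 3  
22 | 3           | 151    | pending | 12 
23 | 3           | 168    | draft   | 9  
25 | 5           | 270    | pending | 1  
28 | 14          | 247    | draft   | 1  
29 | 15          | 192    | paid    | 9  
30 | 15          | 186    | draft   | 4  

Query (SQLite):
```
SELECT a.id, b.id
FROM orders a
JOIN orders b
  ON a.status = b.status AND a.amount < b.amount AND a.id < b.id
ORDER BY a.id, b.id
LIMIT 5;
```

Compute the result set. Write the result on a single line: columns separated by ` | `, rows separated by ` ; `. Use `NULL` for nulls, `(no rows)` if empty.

4 | 25 ; 22 | 25 ; 23 | 28 ; 23 | 30

Pairs (a,b) with same status, a.amount < b.amount, a.id < b.id.
status groups: active:{20} draft:{17,23,28,30} paid:{1,29} pending:{4,22,25}
Ordered by (a.id, b.id); first 5.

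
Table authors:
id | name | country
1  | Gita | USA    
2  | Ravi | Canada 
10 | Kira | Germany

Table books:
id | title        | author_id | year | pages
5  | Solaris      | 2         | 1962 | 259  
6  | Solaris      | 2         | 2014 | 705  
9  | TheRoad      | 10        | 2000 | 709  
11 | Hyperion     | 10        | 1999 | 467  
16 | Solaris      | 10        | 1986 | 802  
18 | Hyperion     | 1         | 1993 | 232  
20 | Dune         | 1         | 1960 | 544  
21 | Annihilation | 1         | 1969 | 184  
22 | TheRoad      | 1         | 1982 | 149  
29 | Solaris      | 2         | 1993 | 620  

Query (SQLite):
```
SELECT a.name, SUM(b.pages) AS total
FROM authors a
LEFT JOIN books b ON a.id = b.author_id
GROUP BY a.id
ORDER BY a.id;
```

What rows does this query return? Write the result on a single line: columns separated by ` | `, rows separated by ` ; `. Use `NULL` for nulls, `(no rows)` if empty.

LEFT JOIN keeps every authors row; unmatched ones get NULL for books columns.
Group by authors.id and compute SUM(b.pages). SUM over an all-NULL group is NULL.
  1: ids {18, 20, 21, 22} → SUM(b.pages)=1109
  2: ids {5, 6, 29} → SUM(b.pages)=1584
  10: ids {9, 11, 16} → SUM(b.pages)=1978

Gita | 1109 ; Ravi | 1584 ; Kira | 1978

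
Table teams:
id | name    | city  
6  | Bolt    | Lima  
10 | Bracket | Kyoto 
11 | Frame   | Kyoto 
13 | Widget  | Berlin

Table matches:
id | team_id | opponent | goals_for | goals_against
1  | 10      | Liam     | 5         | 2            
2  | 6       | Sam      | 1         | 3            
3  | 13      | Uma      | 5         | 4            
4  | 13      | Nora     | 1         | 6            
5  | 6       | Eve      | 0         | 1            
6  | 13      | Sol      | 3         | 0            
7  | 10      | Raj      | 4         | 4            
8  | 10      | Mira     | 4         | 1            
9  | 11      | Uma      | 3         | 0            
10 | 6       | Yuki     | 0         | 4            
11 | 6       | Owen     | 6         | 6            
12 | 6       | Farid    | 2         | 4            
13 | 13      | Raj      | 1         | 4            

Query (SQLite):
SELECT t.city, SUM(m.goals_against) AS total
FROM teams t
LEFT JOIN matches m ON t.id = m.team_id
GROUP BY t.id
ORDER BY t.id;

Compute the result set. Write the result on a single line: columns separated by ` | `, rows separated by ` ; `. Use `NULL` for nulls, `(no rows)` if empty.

Lima | 18 ; Kyoto | 7 ; Kyoto | 0 ; Berlin | 14

LEFT JOIN keeps every teams row; unmatched ones get NULL for matches columns.
Group by teams.id and compute SUM(m.goals_against). SUM over an all-NULL group is NULL.
  6: ids {2, 5, 10, 11, 12} → SUM(m.goals_against)=18
  10: ids {1, 7, 8} → SUM(m.goals_against)=7
  11: ids {9} → SUM(m.goals_against)=0
  13: ids {3, 4, 6, 13} → SUM(m.goals_against)=14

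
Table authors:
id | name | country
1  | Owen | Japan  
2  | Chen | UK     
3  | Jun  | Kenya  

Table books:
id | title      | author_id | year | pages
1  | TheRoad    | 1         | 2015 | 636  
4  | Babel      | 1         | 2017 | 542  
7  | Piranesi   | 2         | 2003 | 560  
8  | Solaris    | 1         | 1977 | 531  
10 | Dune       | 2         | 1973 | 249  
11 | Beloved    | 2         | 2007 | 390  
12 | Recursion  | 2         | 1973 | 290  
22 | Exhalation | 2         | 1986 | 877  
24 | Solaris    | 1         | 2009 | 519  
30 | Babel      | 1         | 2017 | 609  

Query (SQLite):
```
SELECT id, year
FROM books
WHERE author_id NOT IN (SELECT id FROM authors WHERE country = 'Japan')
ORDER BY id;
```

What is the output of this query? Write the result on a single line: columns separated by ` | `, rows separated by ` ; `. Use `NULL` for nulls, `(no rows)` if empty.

7 | 2003 ; 10 | 1973 ; 11 | 2007 ; 12 | 1973 ; 22 | 1986

Inner query: authors.id where country = 'Japan'.
Outer: keep books rows whose author_id is not in that set.
Inner query → {1}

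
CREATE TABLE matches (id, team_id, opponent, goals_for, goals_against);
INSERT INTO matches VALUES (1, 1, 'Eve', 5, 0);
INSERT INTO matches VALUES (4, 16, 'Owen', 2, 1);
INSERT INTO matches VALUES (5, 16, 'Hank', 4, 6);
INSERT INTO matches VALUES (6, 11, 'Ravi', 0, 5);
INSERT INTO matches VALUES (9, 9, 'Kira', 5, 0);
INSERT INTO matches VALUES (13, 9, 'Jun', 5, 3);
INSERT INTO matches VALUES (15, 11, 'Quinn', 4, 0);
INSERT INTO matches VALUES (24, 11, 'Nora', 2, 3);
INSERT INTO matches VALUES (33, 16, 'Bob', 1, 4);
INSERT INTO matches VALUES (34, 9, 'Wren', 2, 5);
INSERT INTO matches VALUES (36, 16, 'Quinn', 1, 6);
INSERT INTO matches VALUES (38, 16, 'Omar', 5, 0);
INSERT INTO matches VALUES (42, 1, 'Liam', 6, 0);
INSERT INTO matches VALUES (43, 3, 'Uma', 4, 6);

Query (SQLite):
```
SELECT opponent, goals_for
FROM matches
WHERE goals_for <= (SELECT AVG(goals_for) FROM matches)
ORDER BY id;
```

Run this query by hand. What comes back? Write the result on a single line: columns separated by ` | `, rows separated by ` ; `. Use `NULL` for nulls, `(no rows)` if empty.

Owen | 2 ; Ravi | 0 ; Nora | 2 ; Bob | 1 ; Wren | 2 ; Quinn | 1

Scalar subquery: AVG(goals_for) over all matches rows = 3.285714 (≈; comparison uses full precision).
Keep rows where goals_for <= that value.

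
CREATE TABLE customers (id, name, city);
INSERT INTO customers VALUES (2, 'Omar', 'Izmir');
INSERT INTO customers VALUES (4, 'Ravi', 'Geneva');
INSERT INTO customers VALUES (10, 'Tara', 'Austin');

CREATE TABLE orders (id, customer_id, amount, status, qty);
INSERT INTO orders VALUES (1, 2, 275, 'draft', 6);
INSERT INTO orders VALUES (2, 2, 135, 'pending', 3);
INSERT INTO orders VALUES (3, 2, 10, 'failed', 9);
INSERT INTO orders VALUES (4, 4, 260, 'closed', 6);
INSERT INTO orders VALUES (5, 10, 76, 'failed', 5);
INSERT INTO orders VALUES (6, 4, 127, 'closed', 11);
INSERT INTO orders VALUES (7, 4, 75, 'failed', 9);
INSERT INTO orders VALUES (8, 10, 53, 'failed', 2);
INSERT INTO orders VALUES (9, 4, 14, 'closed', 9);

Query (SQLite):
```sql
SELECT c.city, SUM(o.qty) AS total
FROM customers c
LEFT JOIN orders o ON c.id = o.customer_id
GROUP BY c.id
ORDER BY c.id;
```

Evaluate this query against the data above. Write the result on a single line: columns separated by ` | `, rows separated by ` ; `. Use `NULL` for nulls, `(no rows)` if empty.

LEFT JOIN keeps every customers row; unmatched ones get NULL for orders columns.
Group by customers.id and compute SUM(o.qty). SUM over an all-NULL group is NULL.
  2: ids {1, 2, 3} → SUM(o.qty)=18
  4: ids {4, 6, 7, 9} → SUM(o.qty)=35
  10: ids {5, 8} → SUM(o.qty)=7

Izmir | 18 ; Geneva | 35 ; Austin | 7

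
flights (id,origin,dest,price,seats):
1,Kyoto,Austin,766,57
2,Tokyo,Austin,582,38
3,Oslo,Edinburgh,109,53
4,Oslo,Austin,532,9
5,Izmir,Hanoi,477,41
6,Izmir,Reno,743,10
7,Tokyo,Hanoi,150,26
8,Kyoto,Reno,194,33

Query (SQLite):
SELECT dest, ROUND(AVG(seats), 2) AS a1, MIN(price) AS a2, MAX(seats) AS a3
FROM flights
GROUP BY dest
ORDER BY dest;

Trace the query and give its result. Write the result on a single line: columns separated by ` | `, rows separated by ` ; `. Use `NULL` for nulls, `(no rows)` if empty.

Austin | 34.67 | 532 | 57 ; Edinburgh | 53 | 109 | 53 ; Hanoi | 33.5 | 150 | 41 ; Reno | 21.5 | 194 | 33

Group flights by dest.
Per group compute: ROUND(AVG(seats), 2), MIN(price), MAX(seats).
  Austin: ids {1, 2, 4} → ROUND(AVG(seats), 2)=34.67, MIN(price)=532, MAX(seats)=57
  Edinburgh: ids {3} → ROUND(AVG(seats), 2)=53, MIN(price)=109, MAX(seats)=53
  Hanoi: ids {5, 7} → ROUND(AVG(seats), 2)=33.5, MIN(price)=150, MAX(seats)=41
  Reno: ids {6, 8} → ROUND(AVG(seats), 2)=21.5, MIN(price)=194, MAX(seats)=33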